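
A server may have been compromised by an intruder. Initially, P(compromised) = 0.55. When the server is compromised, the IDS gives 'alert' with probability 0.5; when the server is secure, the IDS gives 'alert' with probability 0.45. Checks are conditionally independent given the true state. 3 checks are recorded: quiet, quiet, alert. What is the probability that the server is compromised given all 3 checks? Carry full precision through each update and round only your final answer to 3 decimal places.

After 'quiet': P(compromised) = 0.5·0.5500 / (0.5·0.5500 + 0.55·0.4500) ≈ 0.5263
After 'quiet': P(compromised) = 0.5·0.5263 / (0.5·0.5263 + 0.55·0.4737) ≈ 0.5025
After 'alert': P(compromised) = 0.5·0.5025 / (0.5·0.5025 + 0.45·0.4975) ≈ 0.5288

0.529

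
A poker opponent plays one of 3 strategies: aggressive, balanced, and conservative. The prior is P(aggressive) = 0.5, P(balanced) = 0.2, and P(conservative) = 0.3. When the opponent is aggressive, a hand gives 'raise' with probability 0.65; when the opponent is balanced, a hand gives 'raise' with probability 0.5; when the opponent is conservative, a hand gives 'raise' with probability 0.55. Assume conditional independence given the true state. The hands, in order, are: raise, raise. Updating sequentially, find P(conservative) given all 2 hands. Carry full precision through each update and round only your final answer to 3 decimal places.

0.258

After 'raise': normaliser = 0.65·0.5000 + 0.5·0.2000 + 0.55·0.3000; P(aggressive) ≈ 0.5508, P(balanced) ≈ 0.1695, P(conservative) ≈ 0.2797
After 'raise': normaliser = 0.65·0.5508 + 0.5·0.1695 + 0.55·0.2797; P(aggressive) ≈ 0.6001, P(balanced) ≈ 0.1420, P(conservative) ≈ 0.2578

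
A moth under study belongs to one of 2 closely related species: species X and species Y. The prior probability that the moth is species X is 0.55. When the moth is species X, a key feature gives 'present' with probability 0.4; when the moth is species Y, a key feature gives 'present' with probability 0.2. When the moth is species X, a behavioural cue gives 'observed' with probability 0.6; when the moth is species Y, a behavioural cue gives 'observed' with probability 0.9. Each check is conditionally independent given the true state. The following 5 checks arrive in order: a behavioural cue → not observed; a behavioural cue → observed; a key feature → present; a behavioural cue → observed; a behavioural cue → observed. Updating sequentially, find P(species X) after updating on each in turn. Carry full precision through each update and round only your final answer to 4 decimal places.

After a behavioural cue='not observed': P(species X) = 0.4·0.5500 / (0.4·0.5500 + 0.1·0.4500) ≈ 0.8302
After a behavioural cue='observed': P(species X) = 0.6·0.8302 / (0.6·0.8302 + 0.9·0.1698) ≈ 0.7652
After a key feature='present': P(species X) = 0.4·0.7652 / (0.4·0.7652 + 0.2·0.2348) ≈ 0.8670
After a behavioural cue='observed': P(species X) = 0.6·0.8670 / (0.6·0.8670 + 0.9·0.1330) ≈ 0.8129
After a behavioural cue='observed': P(species X) = 0.6·0.8129 / (0.6·0.8129 + 0.9·0.1871) ≈ 0.7434

0.7434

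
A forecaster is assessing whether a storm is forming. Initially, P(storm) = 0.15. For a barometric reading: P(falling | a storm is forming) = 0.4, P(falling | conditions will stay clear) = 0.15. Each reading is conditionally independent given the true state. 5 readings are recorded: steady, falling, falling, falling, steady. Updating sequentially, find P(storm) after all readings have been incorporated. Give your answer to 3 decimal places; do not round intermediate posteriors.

0.625

After 'steady': P(storm) = 0.6·0.1500 / (0.6·0.1500 + 0.85·0.8500) ≈ 0.1108
After 'falling': P(storm) = 0.4·0.1108 / (0.4·0.1108 + 0.15·0.8892) ≈ 0.2494
After 'falling': P(storm) = 0.4·0.2494 / (0.4·0.2494 + 0.15·0.7506) ≈ 0.4697
After 'falling': P(storm) = 0.4·0.4697 / (0.4·0.4697 + 0.15·0.5303) ≈ 0.7026
After 'steady': P(storm) = 0.6·0.7026 / (0.6·0.7026 + 0.85·0.2974) ≈ 0.6251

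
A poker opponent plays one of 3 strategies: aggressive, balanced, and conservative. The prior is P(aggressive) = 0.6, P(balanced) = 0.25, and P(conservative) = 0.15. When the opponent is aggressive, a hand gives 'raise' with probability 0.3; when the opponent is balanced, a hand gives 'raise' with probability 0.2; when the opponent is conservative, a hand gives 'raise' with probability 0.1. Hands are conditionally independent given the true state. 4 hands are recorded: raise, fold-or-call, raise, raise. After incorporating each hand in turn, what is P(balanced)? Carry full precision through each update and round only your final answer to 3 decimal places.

0.122

After 'raise': normaliser = 0.3·0.6000 + 0.2·0.2500 + 0.1·0.1500; P(aggressive) ≈ 0.7347, P(balanced) ≈ 0.2041, P(conservative) ≈ 0.0612
After 'fold-or-call': normaliser = 0.7·0.7347 + 0.8·0.2041 + 0.9·0.0612; P(aggressive) ≈ 0.7019, P(balanced) ≈ 0.2228, P(conservative) ≈ 0.0752
After 'raise': normaliser = 0.3·0.7019 + 0.2·0.2228 + 0.1·0.0752; P(aggressive) ≈ 0.8017, P(balanced) ≈ 0.1697, P(conservative) ≈ 0.0286
After 'raise': normaliser = 0.3·0.8017 + 0.2·0.1697 + 0.1·0.0286; P(aggressive) ≈ 0.8673, P(balanced) ≈ 0.1224, P(conservative) ≈ 0.0103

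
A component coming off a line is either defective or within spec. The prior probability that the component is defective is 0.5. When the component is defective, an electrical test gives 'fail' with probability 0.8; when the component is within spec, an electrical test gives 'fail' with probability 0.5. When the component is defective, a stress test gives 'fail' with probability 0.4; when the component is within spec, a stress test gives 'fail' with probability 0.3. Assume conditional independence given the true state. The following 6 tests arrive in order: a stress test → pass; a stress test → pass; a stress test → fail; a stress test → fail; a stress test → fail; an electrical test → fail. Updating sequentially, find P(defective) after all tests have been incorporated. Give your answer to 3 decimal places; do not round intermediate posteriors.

After a stress test='pass': P(defective) = 0.6·0.5000 / (0.6·0.5000 + 0.7·0.5000) ≈ 0.4615
After a stress test='pass': P(defective) = 0.6·0.4615 / (0.6·0.4615 + 0.7·0.5385) ≈ 0.4235
After a stress test='fail': P(defective) = 0.4·0.4235 / (0.4·0.4235 + 0.3·0.5765) ≈ 0.4948
After a stress test='fail': P(defective) = 0.4·0.4948 / (0.4·0.4948 + 0.3·0.5052) ≈ 0.5664
After a stress test='fail': P(defective) = 0.4·0.5664 / (0.4·0.5664 + 0.3·0.4336) ≈ 0.6352
After an electrical test='fail': P(defective) = 0.8·0.6352 / (0.8·0.6352 + 0.5·0.3648) ≈ 0.7359

0.736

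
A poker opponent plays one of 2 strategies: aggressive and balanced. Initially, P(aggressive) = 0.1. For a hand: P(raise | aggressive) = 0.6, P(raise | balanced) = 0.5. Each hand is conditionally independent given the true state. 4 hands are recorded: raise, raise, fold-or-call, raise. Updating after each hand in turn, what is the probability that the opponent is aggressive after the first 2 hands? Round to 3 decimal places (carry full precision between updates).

After 'raise': P(aggressive) = 0.6·0.1000 / (0.6·0.1000 + 0.5·0.9000) ≈ 0.1176
After 'raise': P(aggressive) = 0.6·0.1176 / (0.6·0.1176 + 0.5·0.8824) ≈ 0.1379

0.138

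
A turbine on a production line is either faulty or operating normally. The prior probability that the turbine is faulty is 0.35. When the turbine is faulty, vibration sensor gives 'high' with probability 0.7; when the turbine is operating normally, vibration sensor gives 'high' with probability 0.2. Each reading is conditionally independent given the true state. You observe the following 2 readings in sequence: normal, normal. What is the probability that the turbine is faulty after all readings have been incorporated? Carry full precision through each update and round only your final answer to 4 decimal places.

After 'normal': P(faulty) = 0.3·0.3500 / (0.3·0.3500 + 0.8·0.6500) ≈ 0.1680
After 'normal': P(faulty) = 0.3·0.1680 / (0.3·0.1680 + 0.8·0.8320) ≈ 0.0704

0.0704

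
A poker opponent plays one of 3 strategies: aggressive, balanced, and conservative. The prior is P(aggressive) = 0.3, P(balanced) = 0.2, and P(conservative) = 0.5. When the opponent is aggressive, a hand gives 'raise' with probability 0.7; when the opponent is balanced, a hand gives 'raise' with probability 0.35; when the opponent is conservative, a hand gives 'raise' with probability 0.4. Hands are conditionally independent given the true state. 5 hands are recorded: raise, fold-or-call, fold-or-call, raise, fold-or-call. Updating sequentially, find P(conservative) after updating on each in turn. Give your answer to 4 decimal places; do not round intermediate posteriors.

0.6176

Apply Bayes' rule sequentially, carrying P(conservative) forward.
After 'raise': normaliser = 0.7·0.3000 + 0.35·0.2000 + 0.4·0.5000; P(aggressive) ≈ 0.4375, P(balanced) ≈ 0.1458, P(conservative) ≈ 0.4167
After 'fold-or-call': normaliser = 0.3·0.4375 + 0.65·0.1458 + 0.6·0.4167; P(aggressive) ≈ 0.2757, P(balanced) ≈ 0.1991, P(conservative) ≈ 0.5252
After 'fold-or-call': normaliser = 0.3·0.2757 + 0.65·0.1991 + 0.6·0.5252; P(aggressive) ≈ 0.1569, P(balanced) ≈ 0.2455, P(conservative) ≈ 0.5976
After 'raise': normaliser = 0.7·0.1569 + 0.35·0.2455 + 0.4·0.5976; P(aggressive) ≈ 0.2526, P(balanced) ≈ 0.1976, P(conservative) ≈ 0.5498
After 'fold-or-call': normaliser = 0.3·0.2526 + 0.65·0.1976 + 0.6·0.5498; P(aggressive) ≈ 0.1419, P(balanced) ≈ 0.2405, P(conservative) ≈ 0.6176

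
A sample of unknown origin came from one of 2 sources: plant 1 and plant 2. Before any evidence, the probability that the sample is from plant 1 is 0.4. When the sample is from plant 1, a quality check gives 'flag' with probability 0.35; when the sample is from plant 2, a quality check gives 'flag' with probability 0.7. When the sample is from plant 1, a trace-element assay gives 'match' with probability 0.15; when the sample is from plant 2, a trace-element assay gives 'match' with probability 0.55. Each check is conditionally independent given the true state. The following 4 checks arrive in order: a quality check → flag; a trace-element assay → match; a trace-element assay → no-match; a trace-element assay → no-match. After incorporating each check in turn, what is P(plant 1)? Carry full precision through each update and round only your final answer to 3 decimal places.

0.245

Apply Bayes' rule sequentially, carrying P(plant 1) forward.
After a quality check='flag': P(plant 1) = 0.35·0.4000 / (0.35·0.4000 + 0.7·0.6000) ≈ 0.2500
After a trace-element assay='match': P(plant 1) = 0.15·0.2500 / (0.15·0.2500 + 0.55·0.7500) ≈ 0.0833
After a trace-element assay='no-match': P(plant 1) = 0.85·0.0833 / (0.85·0.0833 + 0.45·0.9167) ≈ 0.1466
After a trace-element assay='no-match': P(plant 1) = 0.85·0.1466 / (0.85·0.1466 + 0.45·0.8534) ≈ 0.2449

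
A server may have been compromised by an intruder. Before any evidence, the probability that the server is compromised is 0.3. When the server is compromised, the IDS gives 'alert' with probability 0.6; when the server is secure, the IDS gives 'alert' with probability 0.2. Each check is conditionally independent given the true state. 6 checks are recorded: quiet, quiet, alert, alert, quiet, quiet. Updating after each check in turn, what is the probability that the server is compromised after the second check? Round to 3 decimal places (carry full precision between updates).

After 'quiet': P(compromised) = 0.4·0.3000 / (0.4·0.3000 + 0.8·0.7000) ≈ 0.1765
After 'quiet': P(compromised) = 0.4·0.1765 / (0.4·0.1765 + 0.8·0.8235) ≈ 0.0968

0.097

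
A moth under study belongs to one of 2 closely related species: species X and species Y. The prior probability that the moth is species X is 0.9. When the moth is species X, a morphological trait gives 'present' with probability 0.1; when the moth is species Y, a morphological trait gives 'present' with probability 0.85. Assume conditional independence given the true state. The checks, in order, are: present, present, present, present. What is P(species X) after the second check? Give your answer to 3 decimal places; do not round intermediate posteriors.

After 'present': P(species X) = 0.1·0.9000 / (0.1·0.9000 + 0.85·0.1000) ≈ 0.5143
After 'present': P(species X) = 0.1·0.5143 / (0.1·0.5143 + 0.85·0.4857) ≈ 0.1108

0.111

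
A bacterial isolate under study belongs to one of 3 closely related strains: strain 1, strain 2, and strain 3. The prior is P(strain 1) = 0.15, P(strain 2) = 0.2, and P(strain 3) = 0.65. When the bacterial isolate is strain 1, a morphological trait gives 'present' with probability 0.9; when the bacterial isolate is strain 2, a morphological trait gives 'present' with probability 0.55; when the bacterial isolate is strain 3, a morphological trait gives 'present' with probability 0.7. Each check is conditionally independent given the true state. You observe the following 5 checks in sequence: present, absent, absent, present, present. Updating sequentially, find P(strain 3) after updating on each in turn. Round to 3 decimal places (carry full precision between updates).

After 'present': normaliser = 0.9·0.1500 + 0.55·0.2000 + 0.7·0.6500; P(strain 1) ≈ 0.1929, P(strain 2) ≈ 0.1571, P(strain 3) ≈ 0.6500
After 'absent': normaliser = 0.1·0.1929 + 0.45·0.1571 + 0.3·0.6500; P(strain 1) ≈ 0.0677, P(strain 2) ≈ 0.2481, P(strain 3) ≈ 0.6842
After 'absent': normaliser = 0.1·0.0677 + 0.45·0.2481 + 0.3·0.6842; P(strain 1) ≈ 0.0209, P(strain 2) ≈ 0.3449, P(strain 3) ≈ 0.6341
After 'present': normaliser = 0.9·0.0209 + 0.55·0.3449 + 0.7·0.6341; P(strain 1) ≈ 0.0288, P(strain 2) ≈ 0.2908, P(strain 3) ≈ 0.6804
After 'present': normaliser = 0.9·0.0288 + 0.55·0.2908 + 0.7·0.6804; P(strain 1) ≈ 0.0392, P(strain 2) ≈ 0.2415, P(strain 3) ≈ 0.7193

0.719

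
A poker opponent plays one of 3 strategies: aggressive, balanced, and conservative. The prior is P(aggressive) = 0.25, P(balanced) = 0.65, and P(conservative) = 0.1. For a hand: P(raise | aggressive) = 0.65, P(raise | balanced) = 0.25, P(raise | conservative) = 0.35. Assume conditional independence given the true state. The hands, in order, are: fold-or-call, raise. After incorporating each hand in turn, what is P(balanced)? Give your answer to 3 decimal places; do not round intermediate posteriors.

After 'fold-or-call': normaliser = 0.35·0.2500 + 0.75·0.6500 + 0.65·0.1000; P(aggressive) ≈ 0.1367, P(balanced) ≈ 0.7617, P(conservative) ≈ 0.1016
After 'raise': normaliser = 0.65·0.1367 + 0.25·0.7617 + 0.35·0.1016; P(aggressive) ≈ 0.2823, P(balanced) ≈ 0.6048, P(conservative) ≈ 0.1129

0.605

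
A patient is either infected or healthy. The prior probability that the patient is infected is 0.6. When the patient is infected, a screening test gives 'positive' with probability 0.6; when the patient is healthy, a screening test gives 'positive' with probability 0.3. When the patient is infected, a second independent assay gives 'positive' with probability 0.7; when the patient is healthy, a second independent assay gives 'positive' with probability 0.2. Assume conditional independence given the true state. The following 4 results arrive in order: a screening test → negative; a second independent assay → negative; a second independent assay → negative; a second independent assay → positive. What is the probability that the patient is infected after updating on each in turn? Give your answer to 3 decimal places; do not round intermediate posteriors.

Each posterior becomes the prior for the next update.
After a screening test='negative': P(infected) = 0.4·0.6000 / (0.4·0.6000 + 0.7·0.4000) ≈ 0.4615
After a second independent assay='negative': P(infected) = 0.3·0.4615 / (0.3·0.4615 + 0.8·0.5385) ≈ 0.2432
After a second independent assay='negative': P(infected) = 0.3·0.2432 / (0.3·0.2432 + 0.8·0.7568) ≈ 0.1076
After a second independent assay='positive': P(infected) = 0.7·0.1076 / (0.7·0.1076 + 0.2·0.8924) ≈ 0.2967

0.297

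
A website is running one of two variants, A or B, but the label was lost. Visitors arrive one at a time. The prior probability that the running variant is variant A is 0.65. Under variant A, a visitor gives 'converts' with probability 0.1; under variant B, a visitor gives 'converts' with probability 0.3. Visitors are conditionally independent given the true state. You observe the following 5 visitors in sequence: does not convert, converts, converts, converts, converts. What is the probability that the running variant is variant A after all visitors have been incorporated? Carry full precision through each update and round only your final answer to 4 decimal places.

0.0286

After 'does not convert': P(A) = 0.9·0.6500 / (0.9·0.6500 + 0.7·0.3500) ≈ 0.7048
After 'converts': P(A) = 0.1·0.7048 / (0.1·0.7048 + 0.3·0.2952) ≈ 0.4432
After 'converts': P(A) = 0.1·0.4432 / (0.1·0.4432 + 0.3·0.5568) ≈ 0.2097
After 'converts': P(A) = 0.1·0.2097 / (0.1·0.2097 + 0.3·0.7903) ≈ 0.0813
After 'converts': P(A) = 0.1·0.0813 / (0.1·0.0813 + 0.3·0.9187) ≈ 0.0286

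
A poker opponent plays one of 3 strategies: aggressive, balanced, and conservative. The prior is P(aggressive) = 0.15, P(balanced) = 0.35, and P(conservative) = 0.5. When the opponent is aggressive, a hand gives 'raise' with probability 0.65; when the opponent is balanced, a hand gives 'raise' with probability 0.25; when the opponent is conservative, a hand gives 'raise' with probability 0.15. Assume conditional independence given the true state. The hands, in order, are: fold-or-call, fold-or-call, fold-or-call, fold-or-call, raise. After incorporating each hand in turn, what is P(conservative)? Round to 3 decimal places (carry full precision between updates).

After 'fold-or-call': normaliser = 0.35·0.1500 + 0.75·0.3500 + 0.85·0.5000; P(aggressive) ≈ 0.0709, P(balanced) ≈ 0.3547, P(conservative) ≈ 0.5743
After 'fold-or-call': normaliser = 0.35·0.0709 + 0.75·0.3547 + 0.85·0.5743; P(aggressive) ≈ 0.0319, P(balanced) ≈ 0.3415, P(conservative) ≈ 0.6266
After 'fold-or-call': normaliser = 0.35·0.0319 + 0.75·0.3415 + 0.85·0.6266; P(aggressive) ≈ 0.0139, P(balanced) ≈ 0.3202, P(conservative) ≈ 0.6659
After 'fold-or-call': normaliser = 0.35·0.0139 + 0.75·0.3202 + 0.85·0.6659; P(aggressive) ≈ 0.0060, P(balanced) ≈ 0.2961, P(conservative) ≈ 0.6979
After 'raise': normaliser = 0.65·0.0060 + 0.25·0.2961 + 0.15·0.6979; P(aggressive) ≈ 0.0214, P(balanced) ≈ 0.4054, P(conservative) ≈ 0.5732

0.573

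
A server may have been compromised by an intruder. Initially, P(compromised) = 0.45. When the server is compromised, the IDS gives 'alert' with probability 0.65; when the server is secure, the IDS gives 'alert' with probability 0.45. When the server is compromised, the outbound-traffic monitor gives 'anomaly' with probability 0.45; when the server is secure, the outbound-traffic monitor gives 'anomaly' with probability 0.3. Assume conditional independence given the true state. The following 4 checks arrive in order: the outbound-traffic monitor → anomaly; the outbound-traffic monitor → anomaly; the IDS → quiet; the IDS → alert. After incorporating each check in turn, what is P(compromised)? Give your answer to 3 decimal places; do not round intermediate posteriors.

After the outbound-traffic monitor='anomaly': P(compromised) = 0.45·0.4500 / (0.45·0.4500 + 0.3·0.5500) ≈ 0.5510
After the outbound-traffic monitor='anomaly': P(compromised) = 0.45·0.5510 / (0.45·0.5510 + 0.3·0.4490) ≈ 0.6480
After the IDS='quiet': P(compromised) = 0.35·0.6480 / (0.35·0.6480 + 0.55·0.3520) ≈ 0.5395
After the IDS='alert': P(compromised) = 0.65·0.5395 / (0.65·0.5395 + 0.45·0.4605) ≈ 0.6285

0.629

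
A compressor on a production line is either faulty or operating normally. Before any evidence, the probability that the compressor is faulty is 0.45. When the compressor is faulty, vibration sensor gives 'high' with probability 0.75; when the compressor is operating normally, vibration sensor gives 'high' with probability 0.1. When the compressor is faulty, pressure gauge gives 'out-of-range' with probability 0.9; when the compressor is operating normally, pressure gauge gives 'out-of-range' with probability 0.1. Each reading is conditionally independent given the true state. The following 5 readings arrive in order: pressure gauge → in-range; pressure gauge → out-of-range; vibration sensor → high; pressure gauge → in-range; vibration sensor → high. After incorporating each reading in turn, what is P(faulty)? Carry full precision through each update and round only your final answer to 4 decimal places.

After pressure gauge='in-range': P(faulty) = 0.1·0.4500 / (0.1·0.4500 + 0.9·0.5500) ≈ 0.0833
After pressure gauge='out-of-range': P(faulty) = 0.9·0.0833 / (0.9·0.0833 + 0.1·0.9167) ≈ 0.4500
After vibration sensor='high': P(faulty) = 0.75·0.4500 / (0.75·0.4500 + 0.1·0.5500) ≈ 0.8599
After pressure gauge='in-range': P(faulty) = 0.1·0.8599 / (0.1·0.8599 + 0.9·0.1401) ≈ 0.4054
After vibration sensor='high': P(faulty) = 0.75·0.4054 / (0.75·0.4054 + 0.1·0.5946) ≈ 0.8364

0.8364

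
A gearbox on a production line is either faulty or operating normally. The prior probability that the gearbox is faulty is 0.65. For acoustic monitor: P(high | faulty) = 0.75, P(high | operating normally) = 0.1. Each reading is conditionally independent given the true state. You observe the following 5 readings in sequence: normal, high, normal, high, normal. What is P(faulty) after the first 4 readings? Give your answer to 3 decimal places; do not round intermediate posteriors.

After 'normal': P(faulty) = 0.25·0.6500 / (0.25·0.6500 + 0.9·0.3500) ≈ 0.3403
After 'high': P(faulty) = 0.75·0.3403 / (0.75·0.3403 + 0.1·0.6597) ≈ 0.7946
After 'normal': P(faulty) = 0.25·0.7946 / (0.25·0.7946 + 0.9·0.2054) ≈ 0.5180
After 'high': P(faulty) = 0.75·0.5180 / (0.75·0.5180 + 0.1·0.4820) ≈ 0.8896

0.890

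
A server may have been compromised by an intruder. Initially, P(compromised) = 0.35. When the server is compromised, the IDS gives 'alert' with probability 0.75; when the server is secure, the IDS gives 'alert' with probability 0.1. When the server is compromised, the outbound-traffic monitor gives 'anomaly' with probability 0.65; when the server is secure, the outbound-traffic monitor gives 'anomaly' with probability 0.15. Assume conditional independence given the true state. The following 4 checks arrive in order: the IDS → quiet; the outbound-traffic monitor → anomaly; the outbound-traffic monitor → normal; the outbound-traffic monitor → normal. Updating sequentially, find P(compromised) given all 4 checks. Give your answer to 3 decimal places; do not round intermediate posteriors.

0.099

Apply Bayes' rule sequentially, carrying P(compromised) forward.
After the IDS='quiet': P(compromised) = 0.25·0.3500 / (0.25·0.3500 + 0.9·0.6500) ≈ 0.1301
After the outbound-traffic monitor='anomaly': P(compromised) = 0.65·0.1301 / (0.65·0.1301 + 0.15·0.8699) ≈ 0.3933
After the outbound-traffic monitor='normal': P(compromised) = 0.35·0.3933 / (0.35·0.3933 + 0.85·0.6067) ≈ 0.2107
After the outbound-traffic monitor='normal': P(compromised) = 0.35·0.2107 / (0.35·0.2107 + 0.85·0.7893) ≈ 0.0990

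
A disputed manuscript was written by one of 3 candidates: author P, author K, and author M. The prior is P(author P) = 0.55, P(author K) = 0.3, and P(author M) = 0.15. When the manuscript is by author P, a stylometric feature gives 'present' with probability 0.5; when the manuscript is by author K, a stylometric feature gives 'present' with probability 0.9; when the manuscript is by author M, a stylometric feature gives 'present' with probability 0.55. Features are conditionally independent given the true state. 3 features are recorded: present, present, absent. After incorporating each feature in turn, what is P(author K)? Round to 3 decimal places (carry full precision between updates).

0.214

After 'present': normaliser = 0.5·0.5500 + 0.9·0.3000 + 0.55·0.1500; P(author P) ≈ 0.4382, P(author K) ≈ 0.4303, P(author M) ≈ 0.1315
After 'present': normaliser = 0.5·0.4382 + 0.9·0.4303 + 0.55·0.1315; P(author P) ≈ 0.3229, P(author K) ≈ 0.5706, P(author M) ≈ 0.1065
After 'absent': normaliser = 0.5·0.3229 + 0.1·0.5706 + 0.45·0.1065; P(author P) ≈ 0.6059, P(author K) ≈ 0.2142, P(author M) ≈ 0.1800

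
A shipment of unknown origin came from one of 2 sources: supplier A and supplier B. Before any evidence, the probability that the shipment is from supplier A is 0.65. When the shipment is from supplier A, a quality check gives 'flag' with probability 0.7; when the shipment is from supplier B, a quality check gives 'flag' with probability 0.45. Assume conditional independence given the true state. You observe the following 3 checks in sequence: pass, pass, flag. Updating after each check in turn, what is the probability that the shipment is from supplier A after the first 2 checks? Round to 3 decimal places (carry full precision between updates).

0.356

After 'pass': P(supplier A) = 0.3·0.6500 / (0.3·0.6500 + 0.55·0.3500) ≈ 0.5032
After 'pass': P(supplier A) = 0.3·0.5032 / (0.3·0.5032 + 0.55·0.4968) ≈ 0.3559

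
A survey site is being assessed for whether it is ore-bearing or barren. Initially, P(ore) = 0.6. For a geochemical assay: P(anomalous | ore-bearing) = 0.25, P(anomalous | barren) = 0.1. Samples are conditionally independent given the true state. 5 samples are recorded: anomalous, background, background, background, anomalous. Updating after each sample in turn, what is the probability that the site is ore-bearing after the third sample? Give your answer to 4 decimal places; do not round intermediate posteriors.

After 'anomalous': P(ore) = 0.25·0.6000 / (0.25·0.6000 + 0.1·0.4000) ≈ 0.7895
After 'background': P(ore) = 0.75·0.7895 / (0.75·0.7895 + 0.9·0.2105) ≈ 0.7576
After 'background': P(ore) = 0.75·0.7576 / (0.75·0.7576 + 0.9·0.2424) ≈ 0.7225

0.7225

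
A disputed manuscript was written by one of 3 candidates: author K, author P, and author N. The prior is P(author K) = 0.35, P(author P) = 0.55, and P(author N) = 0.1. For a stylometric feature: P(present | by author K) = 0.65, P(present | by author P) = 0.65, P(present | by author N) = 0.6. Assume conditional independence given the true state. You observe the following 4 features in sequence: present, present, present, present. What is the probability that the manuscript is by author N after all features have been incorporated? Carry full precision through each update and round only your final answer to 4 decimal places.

0.0746

After 'present': normaliser = 0.65·0.3500 + 0.65·0.5500 + 0.6·0.1000; P(author K) ≈ 0.3527, P(author P) ≈ 0.5543, P(author N) ≈ 0.0930
After 'present': normaliser = 0.65·0.3527 + 0.65·0.5543 + 0.6·0.0930; P(author K) ≈ 0.3553, P(author P) ≈ 0.5583, P(author N) ≈ 0.0865
After 'present': normaliser = 0.65·0.3553 + 0.65·0.5583 + 0.6·0.0865; P(author K) ≈ 0.3576, P(author P) ≈ 0.5620, P(author N) ≈ 0.0804
After 'present': normaliser = 0.65·0.3576 + 0.65·0.5620 + 0.6·0.0804; P(author K) ≈ 0.3599, P(author P) ≈ 0.5655, P(author N) ≈ 0.0746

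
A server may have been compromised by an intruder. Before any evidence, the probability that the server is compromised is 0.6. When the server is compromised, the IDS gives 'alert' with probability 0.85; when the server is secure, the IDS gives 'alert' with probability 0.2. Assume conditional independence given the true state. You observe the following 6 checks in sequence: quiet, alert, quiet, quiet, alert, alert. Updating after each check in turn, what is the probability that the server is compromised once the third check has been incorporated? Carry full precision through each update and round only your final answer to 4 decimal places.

0.1831

After 'quiet': P(compromised) = 0.15·0.6000 / (0.15·0.6000 + 0.8·0.4000) ≈ 0.2195
After 'alert': P(compromised) = 0.85·0.2195 / (0.85·0.2195 + 0.2·0.7805) ≈ 0.5445
After 'quiet': P(compromised) = 0.15·0.5445 / (0.15·0.5445 + 0.8·0.4555) ≈ 0.1831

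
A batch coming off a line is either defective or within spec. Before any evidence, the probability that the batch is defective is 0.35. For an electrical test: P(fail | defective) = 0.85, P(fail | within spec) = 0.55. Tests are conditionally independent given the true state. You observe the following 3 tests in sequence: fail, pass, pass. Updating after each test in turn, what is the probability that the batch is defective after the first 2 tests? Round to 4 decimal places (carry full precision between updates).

0.2172

After 'fail': P(defective) = 0.85·0.3500 / (0.85·0.3500 + 0.55·0.6500) ≈ 0.4542
After 'pass': P(defective) = 0.15·0.4542 / (0.15·0.4542 + 0.45·0.5458) ≈ 0.2172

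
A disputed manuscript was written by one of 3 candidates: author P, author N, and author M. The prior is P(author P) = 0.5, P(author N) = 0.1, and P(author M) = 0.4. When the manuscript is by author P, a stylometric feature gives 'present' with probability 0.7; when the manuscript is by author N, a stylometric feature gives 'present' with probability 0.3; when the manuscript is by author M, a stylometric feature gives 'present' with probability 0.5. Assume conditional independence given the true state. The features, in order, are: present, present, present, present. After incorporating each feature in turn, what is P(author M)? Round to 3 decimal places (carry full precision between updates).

0.171

After 'present': normaliser = 0.7·0.5000 + 0.3·0.1000 + 0.5·0.4000; P(author P) ≈ 0.6034, P(author N) ≈ 0.0517, P(author M) ≈ 0.3448
After 'present': normaliser = 0.7·0.6034 + 0.3·0.0517 + 0.5·0.3448; P(author P) ≈ 0.6921, P(author N) ≈ 0.0254, P(author M) ≈ 0.2825
After 'present': normaliser = 0.7·0.6921 + 0.3·0.0254 + 0.5·0.2825; P(author P) ≈ 0.7649, P(author N) ≈ 0.0120, P(author M) ≈ 0.2230
After 'present': normaliser = 0.7·0.7649 + 0.3·0.0120 + 0.5·0.2230; P(author P) ≈ 0.8230, P(author N) ≈ 0.0056, P(author M) ≈ 0.1714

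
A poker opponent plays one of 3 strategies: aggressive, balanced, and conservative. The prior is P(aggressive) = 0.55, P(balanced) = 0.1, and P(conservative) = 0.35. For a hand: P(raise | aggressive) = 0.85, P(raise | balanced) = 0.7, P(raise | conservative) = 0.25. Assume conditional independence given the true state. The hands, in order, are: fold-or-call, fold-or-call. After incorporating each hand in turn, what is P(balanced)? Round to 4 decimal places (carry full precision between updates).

0.0412

After 'fold-or-call': normaliser = 0.15·0.5500 + 0.3·0.1000 + 0.75·0.3500; P(aggressive) ≈ 0.2200, P(balanced) ≈ 0.0800, P(conservative) ≈ 0.7000
After 'fold-or-call': normaliser = 0.15·0.2200 + 0.3·0.0800 + 0.75·0.7000; P(aggressive) ≈ 0.0567, P(balanced) ≈ 0.0412, P(conservative) ≈ 0.9021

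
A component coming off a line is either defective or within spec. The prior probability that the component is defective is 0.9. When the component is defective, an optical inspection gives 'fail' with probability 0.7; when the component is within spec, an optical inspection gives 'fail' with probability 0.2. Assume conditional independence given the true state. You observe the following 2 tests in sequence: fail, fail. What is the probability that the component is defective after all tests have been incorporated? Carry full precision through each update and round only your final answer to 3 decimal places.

0.991

After 'fail': P(defective) = 0.7·0.9000 / (0.7·0.9000 + 0.2·0.1000) ≈ 0.9692
After 'fail': P(defective) = 0.7·0.9692 / (0.7·0.9692 + 0.2·0.0308) ≈ 0.9910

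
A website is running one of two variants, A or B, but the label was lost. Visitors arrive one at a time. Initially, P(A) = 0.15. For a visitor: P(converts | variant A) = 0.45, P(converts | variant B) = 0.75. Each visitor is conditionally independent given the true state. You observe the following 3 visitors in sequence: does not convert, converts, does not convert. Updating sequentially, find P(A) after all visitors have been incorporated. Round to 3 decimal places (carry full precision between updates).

0.339

Each posterior becomes the prior for the next update.
After 'does not convert': P(A) = 0.55·0.1500 / (0.55·0.1500 + 0.25·0.8500) ≈ 0.2797
After 'converts': P(A) = 0.45·0.2797 / (0.45·0.2797 + 0.75·0.7203) ≈ 0.1889
After 'does not convert': P(A) = 0.55·0.1889 / (0.55·0.1889 + 0.25·0.8111) ≈ 0.3388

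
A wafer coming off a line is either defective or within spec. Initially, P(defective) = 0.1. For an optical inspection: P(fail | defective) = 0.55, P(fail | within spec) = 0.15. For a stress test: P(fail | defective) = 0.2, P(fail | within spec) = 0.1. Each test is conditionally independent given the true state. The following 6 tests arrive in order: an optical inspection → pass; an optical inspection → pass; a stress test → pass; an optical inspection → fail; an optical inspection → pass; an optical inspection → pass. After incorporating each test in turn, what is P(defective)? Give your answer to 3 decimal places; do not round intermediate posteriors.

After an optical inspection='pass': P(defective) = 0.45·0.1000 / (0.45·0.1000 + 0.85·0.9000) ≈ 0.0556
After an optical inspection='pass': P(defective) = 0.45·0.0556 / (0.45·0.0556 + 0.85·0.9444) ≈ 0.0302
After a stress test='pass': P(defective) = 0.8·0.0302 / (0.8·0.0302 + 0.9·0.9698) ≈ 0.0269
After an optical inspection='fail': P(defective) = 0.55·0.0269 / (0.55·0.0269 + 0.15·0.9731) ≈ 0.0921
After an optical inspection='pass': P(defective) = 0.45·0.0921 / (0.45·0.0921 + 0.85·0.9079) ≈ 0.0510
After an optical inspection='pass': P(defective) = 0.45·0.0510 / (0.45·0.0510 + 0.85·0.9490) ≈ 0.0277

0.028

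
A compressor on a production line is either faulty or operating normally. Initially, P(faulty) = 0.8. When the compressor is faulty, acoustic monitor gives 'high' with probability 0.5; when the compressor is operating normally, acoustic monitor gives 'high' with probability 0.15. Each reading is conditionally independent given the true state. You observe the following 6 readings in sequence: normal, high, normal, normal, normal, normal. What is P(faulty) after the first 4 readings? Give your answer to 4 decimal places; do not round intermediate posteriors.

0.7307

After 'normal': P(faulty) = 0.5·0.8000 / (0.5·0.8000 + 0.85·0.2000) ≈ 0.7018
After 'high': P(faulty) = 0.5·0.7018 / (0.5·0.7018 + 0.15·0.2982) ≈ 0.8869
After 'normal': P(faulty) = 0.5·0.8869 / (0.5·0.8869 + 0.85·0.1131) ≈ 0.8219
After 'normal': P(faulty) = 0.5·0.8219 / (0.5·0.8219 + 0.85·0.1781) ≈ 0.7307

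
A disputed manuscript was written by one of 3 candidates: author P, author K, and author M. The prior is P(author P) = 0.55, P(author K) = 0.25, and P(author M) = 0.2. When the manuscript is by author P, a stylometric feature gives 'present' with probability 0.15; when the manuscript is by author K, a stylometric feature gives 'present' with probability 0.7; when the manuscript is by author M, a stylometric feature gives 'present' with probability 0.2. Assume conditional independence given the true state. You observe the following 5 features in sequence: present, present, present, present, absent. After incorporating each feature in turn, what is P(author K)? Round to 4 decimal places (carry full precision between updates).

0.9734

After 'present': normaliser = 0.15·0.5500 + 0.7·0.2500 + 0.2·0.2000; P(author P) ≈ 0.2773, P(author K) ≈ 0.5882, P(author M) ≈ 0.1345
After 'present': normaliser = 0.15·0.2773 + 0.7·0.5882 + 0.2·0.1345; P(author P) ≈ 0.0866, P(author K) ≈ 0.8574, P(author M) ≈ 0.0560
After 'present': normaliser = 0.15·0.0866 + 0.7·0.8574 + 0.2·0.0560; P(author P) ≈ 0.0208, P(author K) ≈ 0.9613, P(author M) ≈ 0.0179
After 'present': normaliser = 0.15·0.0208 + 0.7·0.9613 + 0.2·0.0179; P(author P) ≈ 0.0046, P(author K) ≈ 0.9901, P(author M) ≈ 0.0053
After 'absent': normaliser = 0.85·0.0046 + 0.3·0.9901 + 0.8·0.0053; P(author P) ≈ 0.0128, P(author K) ≈ 0.9734, P(author M) ≈ 0.0138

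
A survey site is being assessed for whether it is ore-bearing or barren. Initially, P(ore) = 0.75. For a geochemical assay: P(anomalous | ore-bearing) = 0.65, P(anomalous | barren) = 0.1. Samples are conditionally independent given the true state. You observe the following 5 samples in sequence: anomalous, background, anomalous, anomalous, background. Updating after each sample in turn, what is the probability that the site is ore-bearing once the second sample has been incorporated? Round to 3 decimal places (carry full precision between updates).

Each posterior becomes the prior for the next update.
After 'anomalous': P(ore) = 0.65·0.7500 / (0.65·0.7500 + 0.1·0.2500) ≈ 0.9512
After 'background': P(ore) = 0.35·0.9512 / (0.35·0.9512 + 0.9·0.0488) ≈ 0.8835

0.883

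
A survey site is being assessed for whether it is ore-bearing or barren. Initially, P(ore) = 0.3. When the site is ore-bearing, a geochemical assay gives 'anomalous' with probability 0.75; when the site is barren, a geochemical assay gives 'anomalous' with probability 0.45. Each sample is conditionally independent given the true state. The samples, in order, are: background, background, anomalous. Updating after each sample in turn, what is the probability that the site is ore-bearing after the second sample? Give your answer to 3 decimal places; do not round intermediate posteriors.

0.081

Each posterior becomes the prior for the next update.
After 'background': P(ore) = 0.25·0.3000 / (0.25·0.3000 + 0.55·0.7000) ≈ 0.1630
After 'background': P(ore) = 0.25·0.1630 / (0.25·0.1630 + 0.55·0.8370) ≈ 0.0813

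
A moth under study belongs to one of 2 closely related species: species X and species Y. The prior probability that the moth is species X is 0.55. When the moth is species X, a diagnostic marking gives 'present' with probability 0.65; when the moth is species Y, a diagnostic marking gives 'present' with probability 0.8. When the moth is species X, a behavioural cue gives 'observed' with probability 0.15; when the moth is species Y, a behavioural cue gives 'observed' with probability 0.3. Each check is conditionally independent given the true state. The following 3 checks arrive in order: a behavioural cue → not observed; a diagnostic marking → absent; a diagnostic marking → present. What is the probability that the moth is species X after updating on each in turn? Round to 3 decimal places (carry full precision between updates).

0.678

Apply Bayes' rule sequentially, carrying P(species X) forward.
After a behavioural cue='not observed': P(species X) = 0.85·0.5500 / (0.85·0.5500 + 0.7·0.4500) ≈ 0.5974
After a diagnostic marking='absent': P(species X) = 0.35·0.5974 / (0.35·0.5974 + 0.2·0.4026) ≈ 0.7220
After a diagnostic marking='present': P(species X) = 0.65·0.7220 / (0.65·0.7220 + 0.8·0.2780) ≈ 0.6785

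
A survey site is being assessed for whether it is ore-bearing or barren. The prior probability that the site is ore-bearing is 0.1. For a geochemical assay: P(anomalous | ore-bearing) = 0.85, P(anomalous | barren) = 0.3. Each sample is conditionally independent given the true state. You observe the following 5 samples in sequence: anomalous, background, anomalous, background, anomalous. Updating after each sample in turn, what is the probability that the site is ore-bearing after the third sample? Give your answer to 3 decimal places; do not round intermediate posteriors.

After 'anomalous': P(ore) = 0.85·0.1000 / (0.85·0.1000 + 0.3·0.9000) ≈ 0.2394
After 'background': P(ore) = 0.15·0.2394 / (0.15·0.2394 + 0.7·0.7606) ≈ 0.0632
After 'anomalous': P(ore) = 0.85·0.0632 / (0.85·0.0632 + 0.3·0.9368) ≈ 0.1605

0.160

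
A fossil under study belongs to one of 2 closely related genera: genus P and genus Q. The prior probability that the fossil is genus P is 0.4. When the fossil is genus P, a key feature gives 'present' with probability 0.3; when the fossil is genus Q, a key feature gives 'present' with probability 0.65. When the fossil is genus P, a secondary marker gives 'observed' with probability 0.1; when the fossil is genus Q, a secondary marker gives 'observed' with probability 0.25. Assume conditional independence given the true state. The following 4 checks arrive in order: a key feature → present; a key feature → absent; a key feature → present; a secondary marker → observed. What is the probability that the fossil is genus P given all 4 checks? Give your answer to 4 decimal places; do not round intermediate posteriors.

After a key feature='present': P(genus P) = 0.3·0.4000 / (0.3·0.4000 + 0.65·0.6000) ≈ 0.2353
After a key feature='absent': P(genus P) = 0.7·0.2353 / (0.7·0.2353 + 0.35·0.7647) ≈ 0.3810
After a key feature='present': P(genus P) = 0.3·0.3810 / (0.3·0.3810 + 0.65·0.6190) ≈ 0.2212
After a secondary marker='observed': P(genus P) = 0.1·0.2212 / (0.1·0.2212 + 0.25·0.7788) ≈ 0.1020

0.1020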